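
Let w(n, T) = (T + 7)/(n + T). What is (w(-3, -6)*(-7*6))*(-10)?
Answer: -140/3 ≈ -46.667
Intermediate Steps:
w(n, T) = (7 + T)/(T + n)
(w(-3, -6)*(-7*6))*(-10) = (((7 - 6)/(-6 - 3))*(-7*6))*(-10) = ((1/(-9))*(-42))*(-10) = (-⅑*1*(-42))*(-10) = -⅑*(-42)*(-10) = (14/3)*(-10) = -140/3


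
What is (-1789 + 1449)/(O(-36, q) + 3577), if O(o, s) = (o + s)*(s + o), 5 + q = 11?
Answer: -340/4477 ≈ -0.075944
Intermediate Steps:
q = 6 (q = -5 + 11 = 6)
O(o, s) = (o + s)² (O(o, s) = (o + s)*(o + s) = (o + s)²)
(-1789 + 1449)/(O(-36, q) + 3577) = (-1789 + 1449)/((-36 + 6)² + 3577) = -340/((-30)² + 3577) = -340/(900 + 3577) = -340/4477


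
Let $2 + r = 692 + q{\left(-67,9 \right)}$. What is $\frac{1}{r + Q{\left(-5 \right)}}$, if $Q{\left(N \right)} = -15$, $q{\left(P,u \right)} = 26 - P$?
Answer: $\frac{1}{768} \approx 0.0013021$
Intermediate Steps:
$r = 783$ ($r = -2 + \left(692 + \left(26 - -67\right)\right) = -2 + \left(692 + \left(26 + 67\right)\right) = -2 + \left(692 + 93\right) = -2 + 785 = 783$)
$\frac{1}{r + Q{\left(-5 \right)}} = \frac{1}{783 - 15} = \frac{1}{768}$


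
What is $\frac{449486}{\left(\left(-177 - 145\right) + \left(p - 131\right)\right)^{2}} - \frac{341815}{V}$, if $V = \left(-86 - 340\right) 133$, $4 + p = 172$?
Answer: $\frac{933875459}{80737650} \approx 11.567$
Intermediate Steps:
$p = 168$ ($p = -4 + 172 = 168$)
$V = -56658$ ($V = \left(-426\right) 133 = -56658$)
$\frac{449486}{\left(\left(-177 - 145\right) + \left(p - 131\right)\right)^{2}} - \frac{341815}{V} = \frac{449486}{\left(\left(-177 - 145\right) + \left(168 - 131\right)\right)^{2}} - \frac{341815}{-56658} = \frac{449486}{\left(\left(-177 - 145\right) + 37\right)^{2}} - - \frac{341815}{56658} = \frac{449486}{\left(-322 + 37\right)^{2}} + \frac{341815}{56658} = \frac{449486}{\left(-285\right)^{2}} + \frac{341815}{56658} = \frac{449486}{81225} + \frac{341815}{56658} = \frac{933875459}{80737650}$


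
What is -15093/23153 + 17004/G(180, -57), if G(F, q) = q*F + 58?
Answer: -21064323/9084881 ≈ -2.3186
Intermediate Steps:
G(F, q) = 58 + F*q (G(F, q) = F*q + 58 = 58 + F*q)
-15093/23153 + 17004/G(180, -57) = -15093/23153 + 17004/(58 + 180*(-57)) = -15093*1/23153 + 17004/(58 - 10260) = -1161/1781 + 17004/(-10202) = -1161/1781 + 17004*(-1/10202) = -1161/1781 - 8502/5101 = -21064323/9084881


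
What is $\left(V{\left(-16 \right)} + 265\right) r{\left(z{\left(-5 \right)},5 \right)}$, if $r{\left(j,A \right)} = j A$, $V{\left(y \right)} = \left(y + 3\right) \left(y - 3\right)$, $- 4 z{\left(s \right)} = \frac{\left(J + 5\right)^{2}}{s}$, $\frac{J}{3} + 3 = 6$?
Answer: $25088$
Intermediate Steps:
$J = 9$ ($J = -9 + 3 \cdot 6 = -9 + 18 = 9$)
$z{\left(s \right)} = - \frac{49}{s}$ ($z{\left(s \right)} = - \frac{\left(9 + 5\right)^{2} \frac{1}{s}}{4} = - \frac{14^{2} \frac{1}{s}}{4} = - \frac{196 \frac{1}{s}}{4} = - \frac{49}{s}$)
$V{\left(y \right)} = \left(-3 + y\right) \left(3 + y\right)$ ($V{\left(y \right)} = \left(3 + y\right) \left(-3 + y\right) = \left(-3 + y\right) \left(3 + y\right)$)
$r{\left(j,A \right)} = A j$
$\left(V{\left(-16 \right)} + 265\right) r{\left(z{\left(-5 \right)},5 \right)} = \left(\left(-9 + \left(-16\right)^{2}\right) + 265\right) 5 \left(- \frac{49}{-5}\right) = \left(\left(-9 + 256\right) + 265\right) 5 \left(\left(-49\right) \left(- \frac{1}{5}\right)\right) = \left(247 + 265\right) 5 \cdot \frac{49}{5} = 512 \cdot 49 = 25088$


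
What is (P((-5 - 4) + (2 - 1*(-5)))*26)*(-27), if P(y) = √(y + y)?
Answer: -1404*I ≈ -1404.0*I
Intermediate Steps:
P(y) = √2*√y (P(y) = √(2*y) = √2*√y)
(P((-5 - 4) + (2 - 1*(-5)))*26)*(-27) = ((√2*√((-5 - 4) + (2 - 1*(-5))))*26)*(-27) = ((√2*√(-9 + (2 + 5)))*26)*(-27) = ((√2*√(-9 + 7))*26)*(-27) = ((√2*√(-2))*26)*(-27) = ((√2*(I*√2))*26)*(-27) = ((2*I)*26)*(-27) = (52*I)*(-27) = -1404*I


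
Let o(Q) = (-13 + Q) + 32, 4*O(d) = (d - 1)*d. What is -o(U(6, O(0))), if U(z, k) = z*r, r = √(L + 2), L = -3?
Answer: -19 - 6*I ≈ -19.0 - 6.0*I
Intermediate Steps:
O(d) = d*(-1 + d)/4 (O(d) = ((d - 1)*d)/4 = ((-1 + d)*d)/4 = (d*(-1 + d))/4 = d*(-1 + d)/4)
r = I (r = √(-3 + 2) = √(-1) = I ≈ 1.0*I)
U(z, k) = I*z (U(z, k) = z*I = I*z)
o(Q) = 19 + Q
-o(U(6, O(0))) = -(19 + I*6) = -(19 + 6*I) = -19 - 6*I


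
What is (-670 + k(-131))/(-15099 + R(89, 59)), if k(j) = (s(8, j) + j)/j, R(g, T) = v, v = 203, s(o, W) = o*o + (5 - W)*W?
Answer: 69887/1951376 ≈ 0.035814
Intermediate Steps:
s(o, W) = o² + W*(5 - W)
R(g, T) = 203
k(j) = (64 - j² + 6*j)/j (k(j) = ((8² - j² + 5*j) + j)/j = ((64 - j² + 5*j) + j)/j = (64 - j² + 6*j)/j)
(-670 + k(-131))/(-15099 + R(89, 59)) = (-670 + (6 - 1*(-131) + 64/(-131)))/(-15099 + 203) = (-670 + (6 + 131 + 64*(-1/131)))/(-14896) = (-670 + (6 + 131 - 64/131))*(-1/14896) = (-670 + 17883/131)*(-1/14896) = -69887/131*(-1/14896) = 69887/1951376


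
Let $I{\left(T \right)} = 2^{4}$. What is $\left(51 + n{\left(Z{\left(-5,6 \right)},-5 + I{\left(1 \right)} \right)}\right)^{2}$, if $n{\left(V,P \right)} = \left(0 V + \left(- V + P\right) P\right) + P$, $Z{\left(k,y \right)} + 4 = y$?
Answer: $25921$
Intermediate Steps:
$I{\left(T \right)} = 16$
$Z{\left(k,y \right)} = -4 + y$
$n{\left(V,P \right)} = P + P \left(P - V\right)$ ($n{\left(V,P \right)} = \left(0 + \left(P - V\right) P\right) + P = \left(0 + P \left(P - V\right)\right) + P = P \left(P - V\right) + P = P + P \left(P - V\right)$)
$\left(51 + n{\left(Z{\left(-5,6 \right)},-5 + I{\left(1 \right)} \right)}\right)^{2} = \left(51 + \left(-5 + 16\right) \left(1 + \left(-5 + 16\right) - \left(-4 + 6\right)\right)\right)^{2} = \left(51 + 11 \left(1 + 11 - 2\right)\right)^{2} = \left(51 + 11 \cdot 10\right)^{2} = \left(51 + 110\right)^{2} = 161^{2} = 25921$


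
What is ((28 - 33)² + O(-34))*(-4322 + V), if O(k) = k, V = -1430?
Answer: 51768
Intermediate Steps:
((28 - 33)² + O(-34))*(-4322 + V) = ((28 - 33)² - 34)*(-4322 - 1430) = ((-5)² - 34)*(-5752) = (25 - 34)*(-5752) = -9*(-5752) = 51768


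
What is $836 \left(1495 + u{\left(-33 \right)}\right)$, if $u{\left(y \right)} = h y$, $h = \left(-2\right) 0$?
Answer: $1249820$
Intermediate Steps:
$h = 0$
$u{\left(y \right)} = 0$ ($u{\left(y \right)} = 0 y = 0$)
$836 \left(1495 + u{\left(-33 \right)}\right) = 836 \left(1495 + 0\right) = 836 \cdot 1495 = 1249820$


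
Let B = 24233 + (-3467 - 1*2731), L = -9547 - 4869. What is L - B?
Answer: -32451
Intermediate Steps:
L = -14416
B = 18035 (B = 24233 + (-3467 - 2731) = 24233 - 6198 = 18035)
L - B = -14416 - 1*18035 = -14416 - 18035 = -32451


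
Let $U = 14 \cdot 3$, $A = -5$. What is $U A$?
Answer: $-210$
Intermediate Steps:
$U = 42$
$U A = 42 \left(-5\right) = -210$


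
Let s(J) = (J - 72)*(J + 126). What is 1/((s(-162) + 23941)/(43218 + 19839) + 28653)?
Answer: 63057/1806804586 ≈ 3.4900e-5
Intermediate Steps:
s(J) = (-72 + J)*(126 + J)
1/((s(-162) + 23941)/(43218 + 19839) + 28653) = 1/(((-9072 + (-162)**2 + 54*(-162)) + 23941)/(43218 + 19839) + 28653) = 1/(((-9072 + 26244 - 8748) + 23941)/63057 + 28653) = 1/((8424 + 23941)*(1/63057) + 28653) = 1/(32365*(1/63057) + 28653) = 1/(32365/63057 + 28653) = 1/(1806804586/63057) = 63057/1806804586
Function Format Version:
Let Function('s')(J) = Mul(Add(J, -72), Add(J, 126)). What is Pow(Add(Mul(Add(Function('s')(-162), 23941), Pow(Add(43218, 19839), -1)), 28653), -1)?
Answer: Rational(63057, 1806804586) ≈ 3.4900e-5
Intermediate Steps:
Function('s')(J) = Mul(Add(-72, J), Add(126, J))
Pow(Add(Mul(Add(Function('s')(-162), 23941), Pow(Add(43218, 19839), -1)), 28653), -1) = Pow(Add(Mul(Add(Add(-9072, Pow(-162, 2), Mul(54, -162)), 23941), Pow(Add(43218, 19839), -1)), 28653), -1) = Pow(Add(Mul(Add(Add(-9072, 26244, -8748), 23941), Pow(63057, -1)), 28653), -1) = Pow(Add(Mul(Add(8424, 23941), Rational(1, 63057)), 28653), -1) = Pow(Add(Mul(32365, Rational(1, 63057)), 28653), -1) = Pow(Add(Rational(32365, 63057), 28653), -1) = Pow(Rational(1806804586, 63057), -1) = Rational(63057, 1806804586)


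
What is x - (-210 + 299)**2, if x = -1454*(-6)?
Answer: 803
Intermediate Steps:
x = 8724
x - (-210 + 299)**2 = 8724 - (-210 + 299)**2 = 8724 - 1*89**2 = 8724 - 1*7921 = 8724 - 7921 = 803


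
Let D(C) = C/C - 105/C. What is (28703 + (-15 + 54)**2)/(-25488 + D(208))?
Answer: -6286592/5301401 ≈ -1.1858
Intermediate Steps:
D(C) = 1 - 105/C
(28703 + (-15 + 54)**2)/(-25488 + D(208)) = (28703 + (-15 + 54)**2)/(-25488 + (-105 + 208)/208) = (28703 + 39**2)/(-25488 + (1/208)*103) = (28703 + 1521)/(-25488 + 103/208) = 30224/(-5301401/208) = 30224*(-208/5301401) = -6286592/5301401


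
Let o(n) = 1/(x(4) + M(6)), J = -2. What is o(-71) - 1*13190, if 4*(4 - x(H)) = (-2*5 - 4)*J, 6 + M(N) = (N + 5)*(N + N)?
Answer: -1622369/123 ≈ -13190.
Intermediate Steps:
M(N) = -6 + 2*N*(5 + N) (M(N) = -6 + (N + 5)*(N + N) = -6 + (5 + N)*(2*N) = -6 + 2*N*(5 + N))
x(H) = -3 (x(H) = 4 - (-2*5 - 4)*(-2)/4 = 4 - (-10 - 4)*(-2)/4 = 4 - (-7)*(-2)/2 = 4 - ¼*28 = 4 - 7 = -3)
o(n) = 1/123 (o(n) = 1/(-3 + (-6 + 2*6² + 10*6)) = 1/(-3 + (-6 + 2*36 + 60)) = 1/(-3 + (-6 + 72 + 60)) = 1/(-3 + 126) = 1/123)
o(-71) - 1*13190 = 1/123 - 1*13190 = 1/123 - 13190 = -1622369/123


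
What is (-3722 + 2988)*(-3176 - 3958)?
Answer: 5236356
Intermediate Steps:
(-3722 + 2988)*(-3176 - 3958) = -734*(-7134) = 5236356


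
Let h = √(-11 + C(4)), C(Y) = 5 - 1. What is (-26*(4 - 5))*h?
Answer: 26*I*√7 ≈ 68.79*I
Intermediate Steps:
C(Y) = 4
h = I*√7 (h = √(-11 + 4) = √(-7) = I*√7 ≈ 2.6458*I)
(-26*(4 - 5))*h = (-26*(4 - 5))*(I*√7) = (-26*(-1))*(I*√7) = (-2*(-13))*(I*√7) = 26*(I*√7) = 26*I*√7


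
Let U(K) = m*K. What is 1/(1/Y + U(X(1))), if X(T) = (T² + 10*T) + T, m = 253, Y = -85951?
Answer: 85951/260947235 ≈ 0.00032938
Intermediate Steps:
X(T) = T² + 11*T
U(K) = 253*K
1/(1/Y + U(X(1))) = 1/(1/(-85951) + 253*(1*(11 + 1))) = 1/(-1/85951 + 253*(1*12)) = 1/(-1/85951 + 253*12) = 1/(-1/85951 + 3036) = 1/(260947235/85951) = 85951/260947235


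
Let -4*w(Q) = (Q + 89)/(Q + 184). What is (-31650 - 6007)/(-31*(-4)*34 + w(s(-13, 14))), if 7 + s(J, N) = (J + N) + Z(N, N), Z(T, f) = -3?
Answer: -1317995/147556 ≈ -8.9322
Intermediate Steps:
s(J, N) = -10 + J + N (s(J, N) = -7 + ((J + N) - 3) = -7 + (-3 + J + N) = -10 + J + N)
w(Q) = -(89 + Q)/(4*(184 + Q)) (w(Q) = -(Q + 89)/(4*(Q + 184)) = -(89 + Q)/(4*(184 + Q)))
(-31650 - 6007)/(-31*(-4)*34 + w(s(-13, 14))) = (-31650 - 6007)/(-31*(-4)*34 + (-89 - (-10 - 13 + 14))/(4*(184 + (-10 - 13 + 14)))) = -37657/(124*34 + (-89 - 1*(-9))/(4*(184 - 9))) = -37657/(4216 + (¼)*(-89 + 9)/175) = -37657/(4216 + (¼)*(1/175)*(-80)) = -37657/(4216 - 4/35) = -37657/147556/35 = -37657*35/147556 = -1317995/147556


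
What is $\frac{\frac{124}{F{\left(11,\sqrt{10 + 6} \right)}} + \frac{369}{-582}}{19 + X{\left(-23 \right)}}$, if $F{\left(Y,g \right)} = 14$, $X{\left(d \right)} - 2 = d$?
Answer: $- \frac{11167}{2716} \approx -4.1116$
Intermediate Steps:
$X{\left(d \right)} = 2 + d$
$\frac{\frac{124}{F{\left(11,\sqrt{10 + 6} \right)}} + \frac{369}{-582}}{19 + X{\left(-23 \right)}} = \frac{\frac{124}{14} + \frac{369}{-582}}{19 + \left(2 - 23\right)} = \frac{124 \cdot \frac{1}{14} + 369 \left(- \frac{1}{582}\right)}{19 - 21} = \frac{\frac{62}{7} - \frac{123}{194}}{-2} = \left(- \frac{1}{2}\right) \frac{11167}{1358} = - \frac{11167}{2716}$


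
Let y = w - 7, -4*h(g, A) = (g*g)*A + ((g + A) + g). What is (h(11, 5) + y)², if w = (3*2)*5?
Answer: 18225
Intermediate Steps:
h(g, A) = -g/2 - A/4 - A*g²/4 (h(g, A) = -((g*g)*A + ((g + A) + g))/4 = -(g²*A + ((A + g) + g))/4 = -(A*g² + (A + 2*g))/4 = -(A + 2*g + A*g²)/4 = -g/2 - A/4 - A*g²/4)
w = 30 (w = 6*5 = 30)
y = 23 (y = 30 - 7 = 23)
(h(11, 5) + y)² = ((-½*11 - ¼*5 - ¼*5*11²) + 23)² = ((-11/2 - 5/4 - ¼*5*121) + 23)² = ((-11/2 - 5/4 - 605/4) + 23)² = (-158 + 23)² = (-135)² = 18225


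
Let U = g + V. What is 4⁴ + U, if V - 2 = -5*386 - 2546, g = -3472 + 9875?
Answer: 2185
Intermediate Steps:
g = 6403
V = -4474 (V = 2 + (-5*386 - 2546) = 2 + (-1930 - 2546) = 2 - 4476 = -4474)
U = 1929 (U = 6403 - 4474 = 1929)
4⁴ + U = 4⁴ + 1929 = 256 + 1929 = 2185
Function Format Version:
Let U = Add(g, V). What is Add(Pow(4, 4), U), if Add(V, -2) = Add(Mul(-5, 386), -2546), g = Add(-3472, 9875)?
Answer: 2185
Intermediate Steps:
g = 6403
V = -4474 (V = Add(2, Add(Mul(-5, 386), -2546)) = Add(2, Add(-1930, -2546)) = Add(2, -4476) = -4474)
U = 1929 (U = Add(6403, -4474) = 1929)
Add(Pow(4, 4), U) = Add(Pow(4, 4), 1929) = Add(256, 1929) = 2185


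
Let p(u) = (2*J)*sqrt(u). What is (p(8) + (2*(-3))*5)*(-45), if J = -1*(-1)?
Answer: 1350 - 180*sqrt(2) ≈ 1095.4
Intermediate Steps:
J = 1
p(u) = 2*sqrt(u) (p(u) = (2*1)*sqrt(u) = 2*sqrt(u))
(p(8) + (2*(-3))*5)*(-45) = (2*sqrt(8) + (2*(-3))*5)*(-45) = (2*(2*sqrt(2)) - 6*5)*(-45) = (4*sqrt(2) - 30)*(-45) = (-30 + 4*sqrt(2))*(-45) = 1350 - 180*sqrt(2)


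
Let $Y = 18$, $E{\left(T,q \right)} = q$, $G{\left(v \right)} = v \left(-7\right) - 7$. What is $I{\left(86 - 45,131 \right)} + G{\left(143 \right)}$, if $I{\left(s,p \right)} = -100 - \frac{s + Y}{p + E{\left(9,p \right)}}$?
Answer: $- \frac{290355}{262} \approx -1108.2$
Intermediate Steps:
$G{\left(v \right)} = -7 - 7 v$ ($G{\left(v \right)} = - 7 v - 7 = -7 - 7 v$)
$I{\left(s,p \right)} = -100 - \frac{18 + s}{2 p}$ ($I{\left(s,p \right)} = -100 - \frac{s + 18}{p + p} = -100 - \frac{18 + s}{2 p}$)
$I{\left(86 - 45,131 \right)} + G{\left(143 \right)} = \frac{-18 - \left(86 - 45\right) - 26200}{2 \cdot 131} - 1008 = \frac{1}{2} \cdot \frac{1}{131} \left(-18 - \left(86 - 45\right) - 26200\right) - 1008 = \frac{1}{2} \cdot \frac{1}{131} \left(-18 - 41 - 26200\right) - 1008 = \frac{1}{2} \cdot \frac{1}{131} \left(-26259\right) - 1008 = - \frac{26259}{262} - 1008 = - \frac{290355}{262}$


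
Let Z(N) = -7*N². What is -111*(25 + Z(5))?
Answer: 16650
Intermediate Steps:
-111*(25 + Z(5)) = -111*(25 - 7*5²) = -111*(25 - 7*25) = -111*(25 - 175) = -111*(-150) = 16650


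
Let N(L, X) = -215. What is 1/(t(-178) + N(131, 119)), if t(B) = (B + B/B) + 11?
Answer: -1/381 ≈ -0.0026247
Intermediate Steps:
t(B) = 12 + B (t(B) = (B + 1) + 11 = (1 + B) + 11 = 12 + B)
1/(t(-178) + N(131, 119)) = 1/((12 - 178) - 215) = 1/(-166 - 215) = 1/(-381) = -1/381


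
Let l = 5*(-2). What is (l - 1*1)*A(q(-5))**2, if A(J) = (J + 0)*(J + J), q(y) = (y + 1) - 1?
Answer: -27500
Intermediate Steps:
q(y) = y (q(y) = (1 + y) - 1 = y)
l = -10
A(J) = 2*J**2 (A(J) = J*(2*J) = 2*J**2)
(l - 1*1)*A(q(-5))**2 = (-10 - 1*1)*(2*(-5)**2)**2 = (-10 - 1)*(2*25)**2 = -11*50**2 = -11*2500 = -27500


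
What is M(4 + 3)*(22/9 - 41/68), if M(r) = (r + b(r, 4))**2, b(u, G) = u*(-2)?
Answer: 55223/612 ≈ 90.234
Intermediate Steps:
b(u, G) = -2*u
M(r) = r**2 (M(r) = (r - 2*r)**2 = (-r)**2 = r**2)
M(4 + 3)*(22/9 - 41/68) = (4 + 3)**2*(22/9 - 41/68) = 7**2*(22*(1/9) - 41*1/68) = 49*(22/9 - 41/68) = 49*(1127/612) = 55223/612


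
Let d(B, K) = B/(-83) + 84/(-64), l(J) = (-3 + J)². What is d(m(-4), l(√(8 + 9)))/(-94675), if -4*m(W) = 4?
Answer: 1727/125728400 ≈ 1.3736e-5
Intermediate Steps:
m(W) = -1 (m(W) = -¼*4 = -1)
d(B, K) = -21/16 - B/83 (d(B, K) = B*(-1/83) + 84*(-1/64) = -B/83 - 21/16 = -21/16 - B/83)
d(m(-4), l(√(8 + 9)))/(-94675) = (-21/16 - 1/83*(-1))/(-94675) = (-21/16 + 1/83)*(-1/94675) = -1727/1328*(-1/94675) = 1727/125728400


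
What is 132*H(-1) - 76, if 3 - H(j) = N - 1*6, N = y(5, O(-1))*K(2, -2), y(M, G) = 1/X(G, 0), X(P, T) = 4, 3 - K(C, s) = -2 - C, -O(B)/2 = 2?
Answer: 881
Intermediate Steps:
O(B) = -4 (O(B) = -2*2 = -4)
K(C, s) = 5 + C (K(C, s) = 3 - (-2 - C) = 3 + (2 + C) = 5 + C)
y(M, G) = ¼ (y(M, G) = 1/4 = ¼)
N = 7/4 (N = (5 + 2)/4 = (¼)*7 = 7/4 ≈ 1.7500)
H(j) = 29/4 (H(j) = 3 - (7/4 - 1*6) = 3 - (7/4 - 6) = 3 - 1*(-17/4) = 3 + 17/4 = 29/4)
132*H(-1) - 76 = 132*(29/4) - 76 = 957 - 76 = 881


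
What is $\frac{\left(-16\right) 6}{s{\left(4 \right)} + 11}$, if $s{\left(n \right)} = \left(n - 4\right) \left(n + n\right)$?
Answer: $- \frac{96}{11} \approx -8.7273$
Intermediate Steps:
$s{\left(n \right)} = 2 n \left(-4 + n\right)$ ($s{\left(n \right)} = \left(-4 + n\right) 2 n = 2 n \left(-4 + n\right)$)
$\frac{\left(-16\right) 6}{s{\left(4 \right)} + 11} = \frac{\left(-16\right) 6}{2 \cdot 4 \left(-4 + 4\right) + 11} = - \frac{96}{2 \cdot 4 \cdot 0 + 11} = - \frac{96}{0 + 11} = - \frac{96}{11}$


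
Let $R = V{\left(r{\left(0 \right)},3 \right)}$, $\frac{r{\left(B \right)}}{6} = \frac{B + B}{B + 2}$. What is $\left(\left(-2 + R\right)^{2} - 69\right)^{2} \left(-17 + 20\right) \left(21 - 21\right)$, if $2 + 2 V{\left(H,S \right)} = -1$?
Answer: $0$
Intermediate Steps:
$r{\left(B \right)} = \frac{12 B}{2 + B}$ ($r{\left(B \right)} = 6 \frac{B + B}{B + 2} = 6 \frac{2 B}{2 + B} = \frac{12 B}{2 + B}$)
$V{\left(H,S \right)} = - \frac{3}{2}$ ($V{\left(H,S \right)} = -1 + \frac{1}{2} \left(-1\right) = -1 - \frac{1}{2} = - \frac{3}{2}$)
$R = - \frac{3}{2} \approx -1.5$
$\left(\left(-2 + R\right)^{2} - 69\right)^{2} \left(-17 + 20\right) \left(21 - 21\right) = \left(\left(-2 - \frac{3}{2}\right)^{2} - 69\right)^{2} \left(-17 + 20\right) \left(21 - 21\right) = \left(\left(- \frac{7}{2}\right)^{2} - 69\right)^{2} \cdot 3 \cdot 0 = \left(\frac{49}{4} - 69\right)^{2} \cdot 0 = \left(- \frac{227}{4}\right)^{2} \cdot 0 = \frac{51529}{16} \cdot 0 = 0$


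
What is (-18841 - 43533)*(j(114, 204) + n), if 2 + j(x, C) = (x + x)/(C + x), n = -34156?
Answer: 112917897664/53 ≈ 2.1305e+9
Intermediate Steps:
j(x, C) = -2 + 2*x/(C + x) (j(x, C) = -2 + (x + x)/(C + x) = -2 + (2*x)/(C + x) = -2 + 2*x/(C + x))
(-18841 - 43533)*(j(114, 204) + n) = (-18841 - 43533)*(-2*204/(204 + 114) - 34156) = -62374*(-2*204/318 - 34156) = -62374*(-2*204*1/318 - 34156) = -62374*(-68/53 - 34156) = -62374*(-1810336/53) = 112917897664/53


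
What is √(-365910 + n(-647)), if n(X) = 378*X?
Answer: 2*I*√152619 ≈ 781.33*I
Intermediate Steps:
√(-365910 + n(-647)) = √(-365910 + 378*(-647)) = √(-365910 - 244566) = √(-610476) = 2*I*√152619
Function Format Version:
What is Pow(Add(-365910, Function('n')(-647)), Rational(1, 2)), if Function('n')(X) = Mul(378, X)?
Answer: Mul(2, I, Pow(152619, Rational(1, 2))) ≈ Mul(781.33, I)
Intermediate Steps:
Pow(Add(-365910, Function('n')(-647)), Rational(1, 2)) = Pow(Add(-365910, Mul(378, -647)), Rational(1, 2)) = Pow(Add(-365910, -244566), Rational(1, 2)) = Pow(-610476, Rational(1, 2)) = Mul(2, I, Pow(152619, Rational(1, 2)))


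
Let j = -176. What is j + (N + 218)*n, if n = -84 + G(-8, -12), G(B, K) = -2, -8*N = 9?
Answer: -75309/4 ≈ -18827.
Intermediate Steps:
N = -9/8 (N = -⅛*9 = -9/8 ≈ -1.1250)
n = -86 (n = -84 - 2 = -86)
j + (N + 218)*n = -176 + (-9/8 + 218)*(-86) = -176 + (1735/8)*(-86) = -176 - 74605/4 = -75309/4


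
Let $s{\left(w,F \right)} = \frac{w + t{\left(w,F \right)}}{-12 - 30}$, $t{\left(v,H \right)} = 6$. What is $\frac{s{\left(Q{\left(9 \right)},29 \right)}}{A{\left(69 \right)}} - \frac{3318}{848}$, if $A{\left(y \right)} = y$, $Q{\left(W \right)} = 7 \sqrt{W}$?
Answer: $- \frac{267735}{68264} \approx -3.9221$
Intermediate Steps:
$s{\left(w,F \right)} = - \frac{1}{7} - \frac{w}{42}$ ($s{\left(w,F \right)} = \frac{w + 6}{-12 - 30} = \frac{6 + w}{-42} = \left(6 + w\right) \left(- \frac{1}{42}\right) = - \frac{1}{7} - \frac{w}{42}$)
$\frac{s{\left(Q{\left(9 \right)},29 \right)}}{A{\left(69 \right)}} - \frac{3318}{848} = \frac{- \frac{1}{7} - \frac{7 \sqrt{9}}{42}}{69} - \frac{3318}{848} = \left(- \frac{1}{7} - \frac{7 \cdot 3}{42}\right) \frac{1}{69} - \frac{1659}{424} = \left(- \frac{1}{7} - \frac{1}{2}\right) \frac{1}{69} - \frac{1659}{424} = \left(- \frac{9}{14}\right) \frac{1}{69} - \frac{1659}{424} = - \frac{3}{322} - \frac{1659}{424} = - \frac{267735}{68264}$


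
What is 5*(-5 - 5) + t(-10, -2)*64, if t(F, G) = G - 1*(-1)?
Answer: -114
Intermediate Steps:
t(F, G) = 1 + G (t(F, G) = G + 1 = 1 + G)
5*(-5 - 5) + t(-10, -2)*64 = 5*(-5 - 5) + (1 - 2)*64 = 5*(-10) - 1*64 = -50 - 64 = -114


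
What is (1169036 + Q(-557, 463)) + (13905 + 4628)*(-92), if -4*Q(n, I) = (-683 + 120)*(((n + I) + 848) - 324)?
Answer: -950955/2 ≈ -4.7548e+5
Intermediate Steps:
Q(n, I) = 73753 + 563*I/4 + 563*n/4 (Q(n, I) = -(-683 + 120)*(((n + I) + 848) - 324)/4 = -(-563)*(((I + n) + 848) - 324)/4 = -(-563)*((848 + I + n) - 324)/4 = -(-563)*(524 + I + n)/4 = -(-295012 - 563*I - 563*n)/4 = 73753 + 563*I/4 + 563*n/4)
(1169036 + Q(-557, 463)) + (13905 + 4628)*(-92) = (1169036 + (73753 + (563/4)*463 + (563/4)*(-557))) + (13905 + 4628)*(-92) = (1169036 + (73753 + 260669/4 - 313591/4)) + 18533*(-92) = (1169036 + 121045/2) - 1705036 = 2459117/2 - 1705036 = -950955/2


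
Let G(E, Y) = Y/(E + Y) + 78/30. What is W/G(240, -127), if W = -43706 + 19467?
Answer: -13695035/834 ≈ -16421.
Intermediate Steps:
G(E, Y) = 13/5 + Y/(E + Y) (G(E, Y) = Y/(E + Y) + 78*(1/30) = Y/(E + Y) + 13/5 = 13/5 + Y/(E + Y))
W = -24239
W/G(240, -127) = -24239*5*(240 - 127)/(13*240 + 18*(-127)) = -24239*565/(3120 - 2286) = -24239/((⅕)*(1/113)*834) = -24239/834/565 = -24239*565/834 = -13695035/834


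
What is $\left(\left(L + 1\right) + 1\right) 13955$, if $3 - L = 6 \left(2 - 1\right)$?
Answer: $-13955$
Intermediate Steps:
$L = -3$ ($L = 3 - 6 \left(2 - 1\right) = 3 - 6 \cdot 1 = 3 - 6 = -3$)
$\left(\left(L + 1\right) + 1\right) 13955 = \left(\left(-3 + 1\right) + 1\right) 13955 = \left(-2 + 1\right) 13955 = \left(-1\right) 13955 = -13955$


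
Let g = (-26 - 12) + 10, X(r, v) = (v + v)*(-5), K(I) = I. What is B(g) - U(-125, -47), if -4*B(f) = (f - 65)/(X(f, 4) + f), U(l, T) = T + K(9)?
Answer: 10243/272 ≈ 37.658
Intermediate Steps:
X(r, v) = -10*v (X(r, v) = (2*v)*(-5) = -10*v)
g = -28 (g = -38 + 10 = -28)
U(l, T) = 9 + T (U(l, T) = T + 9 = 9 + T)
B(f) = -(-65 + f)/(4*(-40 + f)) (B(f) = -(f - 65)/(4*(-10*4 + f)) = -(-65 + f)/(4*(-40 + f)))
B(g) - U(-125, -47) = (65 - 1*(-28))/(4*(-40 - 28)) - (9 - 47) = (¼)*(65 + 28)/(-68) - 1*(-38) = (¼)*(-1/68)*93 + 38 = -93/272 + 38 = 10243/272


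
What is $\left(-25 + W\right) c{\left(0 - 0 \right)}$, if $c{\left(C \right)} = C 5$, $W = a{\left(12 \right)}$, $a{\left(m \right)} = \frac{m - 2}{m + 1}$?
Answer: $0$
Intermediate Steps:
$a{\left(m \right)} = \frac{-2 + m}{1 + m}$
$W = \frac{10}{13}$ ($W = \frac{-2 + 12}{1 + 12} = \frac{1}{13} \cdot 10 = \frac{10}{13} \approx 0.76923$)
$c{\left(C \right)} = 5 C$
$\left(-25 + W\right) c{\left(0 - 0 \right)} = \left(-25 + \frac{10}{13}\right) 5 \left(0 - 0\right) = - \frac{315 \cdot 5 \left(0 + 0\right)}{13} = - \frac{315 \cdot 5 \cdot 0}{13} = \left(- \frac{315}{13}\right) 0 = 0$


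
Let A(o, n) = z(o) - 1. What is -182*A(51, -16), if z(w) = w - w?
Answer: 182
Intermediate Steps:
z(w) = 0
A(o, n) = -1 (A(o, n) = 0 - 1 = -1)
-182*A(51, -16) = -182*(-1) = 182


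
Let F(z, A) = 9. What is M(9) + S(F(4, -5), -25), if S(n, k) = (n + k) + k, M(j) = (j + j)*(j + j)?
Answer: 283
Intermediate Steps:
M(j) = 4*j² (M(j) = (2*j)*(2*j) = 4*j²)
S(n, k) = n + 2*k (S(n, k) = (k + n) + k = n + 2*k)
M(9) + S(F(4, -5), -25) = 4*9² + (9 + 2*(-25)) = 4*81 + (9 - 50) = 324 - 41 = 283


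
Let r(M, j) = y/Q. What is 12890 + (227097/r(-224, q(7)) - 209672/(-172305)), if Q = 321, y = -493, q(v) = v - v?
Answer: -11465651482639/84946365 ≈ -1.3498e+5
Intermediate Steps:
q(v) = 0
r(M, j) = -493/321
12890 + (227097/r(-224, q(7)) - 209672/(-172305)) = 12890 + (227097/(-493/321) - 209672/(-172305)) = 12890 + (227097*(-321/493) - 209672*(-1/172305)) = 12890 + (-72898137/493 + 209672/172305) = 12890 - 12560610127489/84946365 = -11465651482639/84946365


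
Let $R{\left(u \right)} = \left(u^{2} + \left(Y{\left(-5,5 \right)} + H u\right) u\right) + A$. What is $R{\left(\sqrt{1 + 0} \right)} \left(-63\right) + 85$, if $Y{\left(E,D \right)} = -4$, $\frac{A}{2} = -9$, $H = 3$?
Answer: $1219$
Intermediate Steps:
$A = -18$ ($A = 2 \left(-9\right) = -18$)
$R{\left(u \right)} = -18 + u^{2} + u \left(-4 + 3 u\right)$ ($R{\left(u \right)} = \left(u^{2} + \left(-4 + 3 u\right) u\right) - 18 = \left(u^{2} + u \left(-4 + 3 u\right)\right) - 18 = -18 + u^{2} + u \left(-4 + 3 u\right)$)
$R{\left(\sqrt{1 + 0} \right)} \left(-63\right) + 85 = \left(-18 - 4 \sqrt{1 + 0} + 4 \left(\sqrt{1 + 0}\right)^{2}\right) \left(-63\right) + 85 = \left(-18 - 4 \sqrt{1} + 4 \left(\sqrt{1}\right)^{2}\right) \left(-63\right) + 85 = \left(-18 - 4 + 4 \cdot 1^{2}\right) \left(-63\right) + 85 = \left(-18 - 4 + 4 \cdot 1\right) \left(-63\right) + 85 = \left(-18 - 4 + 4\right) \left(-63\right) + 85 = \left(-18\right) \left(-63\right) + 85 = 1134 + 85 = 1219$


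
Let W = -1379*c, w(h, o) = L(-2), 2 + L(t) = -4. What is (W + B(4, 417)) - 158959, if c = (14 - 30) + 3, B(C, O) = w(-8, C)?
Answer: -141038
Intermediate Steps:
L(t) = -6 (L(t) = -2 - 4 = -6)
w(h, o) = -6
B(C, O) = -6
c = -13 (c = -16 + 3 = -13)
W = 17927 (W = -1379*(-13) = 17927)
(W + B(4, 417)) - 158959 = (17927 - 6) - 158959 = 17921 - 158959 = -141038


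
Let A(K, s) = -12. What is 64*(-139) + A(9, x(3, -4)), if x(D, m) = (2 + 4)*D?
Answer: -8908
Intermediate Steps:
x(D, m) = 6*D
64*(-139) + A(9, x(3, -4)) = 64*(-139) - 12 = -8896 - 12 = -8908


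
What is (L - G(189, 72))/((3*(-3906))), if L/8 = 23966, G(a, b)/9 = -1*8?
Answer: -13700/837 ≈ -16.368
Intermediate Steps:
G(a, b) = -72 (G(a, b) = 9*(-1*8) = 9*(-8) = -72)
L = 191728 (L = 8*23966 = 191728)
(L - G(189, 72))/((3*(-3906))) = (191728 - 1*(-72))/((3*(-3906))) = (191728 + 72)/(-11718) = 191800*(-1/11718) = -13700/837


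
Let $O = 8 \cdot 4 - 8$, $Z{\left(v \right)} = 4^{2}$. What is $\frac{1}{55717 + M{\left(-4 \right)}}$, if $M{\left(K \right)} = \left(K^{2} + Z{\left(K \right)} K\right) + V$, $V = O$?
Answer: $\frac{1}{55693} \approx 1.7956 \cdot 10^{-5}$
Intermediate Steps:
$Z{\left(v \right)} = 16$
$O = 24$ ($O = 32 - 8 = 24$)
$V = 24$
$M{\left(K \right)} = 24 + K^{2} + 16 K$ ($M{\left(K \right)} = \left(K^{2} + 16 K\right) + 24 = 24 + K^{2} + 16 K$)
$\frac{1}{55717 + M{\left(-4 \right)}} = \frac{1}{55717 + \left(24 + \left(-4\right)^{2} + 16 \left(-4\right)\right)} = \frac{1}{55717 + \left(24 + 16 - 64\right)} = \frac{1}{55717 - 24} = \frac{1}{55693}$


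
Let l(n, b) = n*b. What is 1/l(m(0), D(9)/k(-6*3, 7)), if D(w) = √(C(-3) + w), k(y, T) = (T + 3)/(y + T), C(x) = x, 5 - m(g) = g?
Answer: -√6/33 ≈ -0.074227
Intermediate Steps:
m(g) = 5 - g
k(y, T) = (3 + T)/(T + y)
D(w) = √(-3 + w)
l(n, b) = b*n
1/l(m(0), D(9)/k(-6*3, 7)) = 1/((√(-3 + 9)/(((3 + 7)/(7 - 6*3))))*(5 - 1*0)) = 1/((√6/((10/(7 - 18))))*(5 + 0)) = 1/((√6/((10/(-11))))*5) = 1/((√6/((-1/11*10)))*5) = 1/((√6/(-10/11))*5) = 1/((√6*(-11/10))*5) = 1/(-11*√6/10*5) = 1/(-11*√6/2) = -√6/33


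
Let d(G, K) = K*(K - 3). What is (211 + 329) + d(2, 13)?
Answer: 670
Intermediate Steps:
d(G, K) = K*(-3 + K)
(211 + 329) + d(2, 13) = (211 + 329) + 13*(-3 + 13) = 540 + 13*10 = 540 + 130 = 670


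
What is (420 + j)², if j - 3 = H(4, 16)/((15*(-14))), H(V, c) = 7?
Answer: 161010721/900 ≈ 1.7890e+5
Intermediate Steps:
j = 89/30 (j = 3 + 7/((15*(-14))) = 3 + 7/(-210) = 3 + 7*(-1/210) = 3 - 1/30 = 89/30 ≈ 2.9667)
(420 + j)² = (420 + 89/30)² = (12689/30)² = 161010721/900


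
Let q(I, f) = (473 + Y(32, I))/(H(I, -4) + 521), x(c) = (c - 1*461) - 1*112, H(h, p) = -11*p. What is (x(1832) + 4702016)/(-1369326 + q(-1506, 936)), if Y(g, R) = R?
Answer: -2657350375/773670223 ≈ -3.4347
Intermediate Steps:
H(h, p) = -11*p
x(c) = -573 + c (x(c) = (c - 461) - 112 = (-461 + c) - 112 = -573 + c)
q(I, f) = 473/565 + I/565 (q(I, f) = (473 + I)/(-11*(-4) + 521) = (473 + I)/(44 + 521) = (473 + I)/565 = (473 + I)*(1/565) = 473/565 + I/565)
(x(1832) + 4702016)/(-1369326 + q(-1506, 936)) = ((-573 + 1832) + 4702016)/(-1369326 + (473/565 + (1/565)*(-1506))) = (1259 + 4702016)/(-1369326 + (473/565 - 1506/565)) = 4703275/(-1369326 - 1033/565) = 4703275/(-773670223/565) = 4703275*(-565/773670223) = -2657350375/773670223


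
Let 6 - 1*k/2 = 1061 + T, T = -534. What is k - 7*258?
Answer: -2848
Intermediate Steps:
k = -1042 (k = 12 - 2*(1061 - 534) = 12 - 2*527 = 12 - 1054 = -1042)
k - 7*258 = -1042 - 7*258 = -1042 - 1806 = -2848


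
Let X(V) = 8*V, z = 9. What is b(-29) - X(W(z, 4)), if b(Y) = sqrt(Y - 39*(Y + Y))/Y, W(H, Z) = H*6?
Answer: -432 - sqrt(2233)/29 ≈ -433.63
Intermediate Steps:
W(H, Z) = 6*H
b(Y) = sqrt(77)*sqrt(-Y)/Y (b(Y) = sqrt(Y - 78*Y)/Y = sqrt(-77*Y)/Y = (sqrt(77)*sqrt(-Y))/Y = sqrt(77)*sqrt(-Y)/Y)
b(-29) - X(W(z, 4)) = -sqrt(77)/sqrt(-1*(-29)) - 8*6*9 = -sqrt(77)/sqrt(29) - 8*54 = -sqrt(77)*sqrt(29)/29 - 1*432 = -sqrt(2233)/29 - 432 = -432 - sqrt(2233)/29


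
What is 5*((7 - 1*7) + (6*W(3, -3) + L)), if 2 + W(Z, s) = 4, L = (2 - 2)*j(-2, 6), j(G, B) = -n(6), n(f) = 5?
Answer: 60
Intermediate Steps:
j(G, B) = -5 (j(G, B) = -1*5 = -5)
L = 0 (L = (2 - 2)*(-5) = 0*(-5) = 0)
W(Z, s) = 2 (W(Z, s) = -2 + 4 = 2)
5*((7 - 1*7) + (6*W(3, -3) + L)) = 5*((7 - 1*7) + (6*2 + 0)) = 5*((7 - 7) + (12 + 0)) = 5*(0 + 12) = 5*12 = 60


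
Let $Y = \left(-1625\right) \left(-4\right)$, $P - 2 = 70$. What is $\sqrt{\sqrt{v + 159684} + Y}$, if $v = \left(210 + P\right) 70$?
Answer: $2 \sqrt{1625 + 3 \sqrt{1246}} \approx 83.208$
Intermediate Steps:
$P = 72$ ($P = 2 + 70 = 72$)
$v = 19740$ ($v = \left(210 + 72\right) 70 = 282 \cdot 70 = 19740$)
$Y = 6500$
$\sqrt{\sqrt{v + 159684} + Y} = \sqrt{\sqrt{19740 + 159684} + 6500} = \sqrt{\sqrt{179424} + 6500} = \sqrt{12 \sqrt{1246} + 6500} = \sqrt{6500 + 12 \sqrt{1246}}$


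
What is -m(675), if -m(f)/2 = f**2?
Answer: 911250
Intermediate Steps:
m(f) = -2*f**2
-m(675) = -(-2)*675**2 = -(-2)*455625 = -1*(-911250) = 911250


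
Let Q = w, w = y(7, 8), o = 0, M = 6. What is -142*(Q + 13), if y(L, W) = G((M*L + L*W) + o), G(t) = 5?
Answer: -2556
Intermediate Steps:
y(L, W) = 5
w = 5
Q = 5
-142*(Q + 13) = -142*(5 + 13) = -142*18 = -2556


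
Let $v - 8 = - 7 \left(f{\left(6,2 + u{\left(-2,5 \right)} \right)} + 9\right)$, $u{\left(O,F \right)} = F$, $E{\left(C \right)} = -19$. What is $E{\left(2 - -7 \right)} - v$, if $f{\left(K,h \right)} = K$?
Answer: $78$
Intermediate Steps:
$v = -97$ ($v = 8 - 7 \left(6 + 9\right) = 8 - 105 = -97$)
$E{\left(2 - -7 \right)} - v = -19 - -97 = -19 + 97 = 78$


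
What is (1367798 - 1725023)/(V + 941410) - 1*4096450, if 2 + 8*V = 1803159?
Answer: -12746019102150/3111479 ≈ -4.0965e+6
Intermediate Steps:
V = 1803157/8 (V = -¼ + (⅛)*1803159 = -¼ + 1803159/8 = 1803157/8 ≈ 2.2539e+5)
(1367798 - 1725023)/(V + 941410) - 1*4096450 = (1367798 - 1725023)/(1803157/8 + 941410) - 1*4096450 = -357225/9334437/8 - 4096450 = -357225*8/9334437 - 4096450 = -952600/3111479 - 4096450 = -12746019102150/3111479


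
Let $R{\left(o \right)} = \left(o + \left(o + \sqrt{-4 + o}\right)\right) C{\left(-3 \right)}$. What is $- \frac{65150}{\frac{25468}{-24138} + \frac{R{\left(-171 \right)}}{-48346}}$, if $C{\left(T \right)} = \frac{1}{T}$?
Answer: $\frac{40791841263267177240}{662097511727933} + \frac{1329837107558220 i \sqrt{7}}{662097511727933} \approx 61610.0 + 5.314 i$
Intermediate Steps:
$R{\left(o \right)} = - \frac{2 o}{3} - \frac{\sqrt{-4 + o}}{3}$ ($R{\left(o \right)} = \frac{o + \left(o + \sqrt{-4 + o}\right)}{-3} = \left(\sqrt{-4 + o} + 2 o\right) \left(- \frac{1}{3}\right) = - \frac{2 o}{3} - \frac{\sqrt{-4 + o}}{3}$)
$- \frac{65150}{\frac{25468}{-24138} + \frac{R{\left(-171 \right)}}{-48346}} = - \frac{65150}{\frac{25468}{-24138} + \frac{\left(- \frac{2}{3}\right) \left(-171\right) - \frac{\sqrt{-4 - 171}}{3}}{-48346}} = - \frac{65150}{25468 \left(- \frac{1}{24138}\right) + \left(114 - \frac{\sqrt{-175}}{3}\right) \left(- \frac{1}{48346}\right)} = - \frac{65150}{- \frac{12734}{12069} + \left(114 - \frac{5 i \sqrt{7}}{3}\right) \left(- \frac{1}{48346}\right)} = - \frac{65150}{- \frac{12734}{12069} - \left(\frac{57}{24173} - \frac{5 i \sqrt{7}}{145038}\right)} = - \frac{65150}{- \frac{308506915}{291743937} + \frac{5 i \sqrt{7}}{145038}}$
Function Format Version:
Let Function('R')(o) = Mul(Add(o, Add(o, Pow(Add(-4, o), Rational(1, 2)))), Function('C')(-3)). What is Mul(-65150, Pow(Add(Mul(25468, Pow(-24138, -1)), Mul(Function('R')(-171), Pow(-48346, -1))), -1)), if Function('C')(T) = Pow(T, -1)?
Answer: Add(Rational(40791841263267177240, 662097511727933), Mul(Rational(1329837107558220, 662097511727933), I, Pow(7, Rational(1, 2)))) ≈ Add(61610., Mul(5.3140, I))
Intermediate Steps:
Function('R')(o) = Add(Mul(Rational(-2, 3), o), Mul(Rational(-1, 3), Pow(Add(-4, o), Rational(1, 2)))) (Function('R')(o) = Mul(Add(o, Add(o, Pow(Add(-4, o), Rational(1, 2)))), Pow(-3, -1)) = Mul(Add(Pow(Add(-4, o), Rational(1, 2)), Mul(2, o)), Rational(-1, 3)) = Add(Mul(Rational(-2, 3), o), Mul(Rational(-1, 3), Pow(Add(-4, o), Rational(1, 2)))))
Mul(-65150, Pow(Add(Mul(25468, Pow(-24138, -1)), Mul(Function('R')(-171), Pow(-48346, -1))), -1)) = Mul(-65150, Pow(Add(Mul(25468, Pow(-24138, -1)), Mul(Add(Mul(Rational(-2, 3), -171), Mul(Rational(-1, 3), Pow(Add(-4, -171), Rational(1, 2)))), Pow(-48346, -1))), -1)) = Mul(-65150, Pow(Add(Mul(25468, Rational(-1, 24138)), Mul(Add(114, Mul(Rational(-1, 3), Pow(-175, Rational(1, 2)))), Rational(-1, 48346))), -1)) = Mul(-65150, Pow(Add(Rational(-12734, 12069), Mul(Add(114, Mul(Rational(-1, 3), Mul(5, I, Pow(7, Rational(1, 2))))), Rational(-1, 48346))), -1)) = Mul(-65150, Pow(Add(Rational(-12734, 12069), Mul(Add(114, Mul(Rational(-5, 3), I, Pow(7, Rational(1, 2)))), Rational(-1, 48346))), -1)) = Mul(-65150, Pow(Add(Rational(-12734, 12069), Add(Rational(-57, 24173), Mul(Rational(5, 145038), I, Pow(7, Rational(1, 2))))), -1)) = Mul(-65150, Pow(Add(Rational(-308506915, 291743937), Mul(Rational(5, 145038), I, Pow(7, Rational(1, 2)))), -1))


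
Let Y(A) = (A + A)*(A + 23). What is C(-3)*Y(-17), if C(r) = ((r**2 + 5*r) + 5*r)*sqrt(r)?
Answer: 4284*I*sqrt(3) ≈ 7420.1*I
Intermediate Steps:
Y(A) = 2*A*(23 + A) (Y(A) = (2*A)*(23 + A) = 2*A*(23 + A))
C(r) = sqrt(r)*(r**2 + 10*r) (C(r) = (r**2 + 10*r)*sqrt(r) = sqrt(r)*(r**2 + 10*r))
C(-3)*Y(-17) = ((-3)**(3/2)*(10 - 3))*(2*(-17)*(23 - 17)) = (-3*I*sqrt(3)*7)*(2*(-17)*6) = -21*I*sqrt(3)*(-204) = 4284*I*sqrt(3)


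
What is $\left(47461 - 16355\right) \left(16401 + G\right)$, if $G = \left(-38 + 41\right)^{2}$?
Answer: $510449460$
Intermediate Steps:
$G = 9$ ($G = 3^{2} = 9$)
$\left(47461 - 16355\right) \left(16401 + G\right) = \left(47461 - 16355\right) \left(16401 + 9\right) = 31106 \cdot 16410 = 510449460$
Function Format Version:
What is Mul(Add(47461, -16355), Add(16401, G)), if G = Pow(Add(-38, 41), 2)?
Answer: 510449460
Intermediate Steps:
G = 9 (G = Pow(3, 2) = 9)
Mul(Add(47461, -16355), Add(16401, G)) = Mul(Add(47461, -16355), Add(16401, 9)) = Mul(31106, 16410) = 510449460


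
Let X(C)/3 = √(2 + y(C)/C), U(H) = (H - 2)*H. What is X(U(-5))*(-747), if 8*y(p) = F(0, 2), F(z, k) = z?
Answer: -2241*√2 ≈ -3169.3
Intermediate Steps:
y(p) = 0 (y(p) = (⅛)*0 = 0)
U(H) = H*(-2 + H) (U(H) = (-2 + H)*H = H*(-2 + H))
X(C) = 3*√2 (X(C) = 3*√(2 + 0/C) = 3*√(2 + 0) = 3*√2)
X(U(-5))*(-747) = (3*√2)*(-747) = -2241*√2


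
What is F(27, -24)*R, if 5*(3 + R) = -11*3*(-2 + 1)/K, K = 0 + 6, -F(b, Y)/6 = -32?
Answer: -1824/5 ≈ -364.80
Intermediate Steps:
F(b, Y) = 192 (F(b, Y) = -6*(-32) = 192)
K = 6
R = -19/10 (R = -3 + (-11*3*(-2 + 1)/6)/5 = -3 + (-11*3*(-1)/6)/5 = -3 + (-(-33)/6)/5 = -3 + (-11*(-½))/5 = -3 + (⅕)*(11/2) = -3 + 11/10 = -19/10 ≈ -1.9000)
F(27, -24)*R = 192*(-19/10) = -1824/5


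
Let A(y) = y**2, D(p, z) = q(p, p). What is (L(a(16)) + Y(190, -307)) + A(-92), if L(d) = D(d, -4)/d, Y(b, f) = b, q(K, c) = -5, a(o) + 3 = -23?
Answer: 225009/26 ≈ 8654.2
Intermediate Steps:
a(o) = -26 (a(o) = -3 - 23 = -26)
D(p, z) = -5
L(d) = -5/d
(L(a(16)) + Y(190, -307)) + A(-92) = (-5/(-26) + 190) + (-92)**2 = (-5*(-1/26) + 190) + 8464 = (5/26 + 190) + 8464 = 4945/26 + 8464 = 225009/26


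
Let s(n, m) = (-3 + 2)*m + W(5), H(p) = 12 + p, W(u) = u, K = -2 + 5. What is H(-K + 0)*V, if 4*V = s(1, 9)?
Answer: -9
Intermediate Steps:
K = 3
s(n, m) = 5 - m (s(n, m) = (-3 + 2)*m + 5 = -m + 5 = 5 - m)
V = -1 (V = (5 - 1*9)/4 = (5 - 9)/4 = (¼)*(-4) = -1)
H(-K + 0)*V = (12 + (-1*3 + 0))*(-1) = (12 + (-3 + 0))*(-1) = (12 - 3)*(-1) = 9*(-1) = -9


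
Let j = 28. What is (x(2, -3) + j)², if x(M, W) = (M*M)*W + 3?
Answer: 361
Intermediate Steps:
x(M, W) = 3 + W*M² (x(M, W) = M²*W + 3 = W*M² + 3 = 3 + W*M²)
(x(2, -3) + j)² = ((3 - 3*2²) + 28)² = ((3 - 3*4) + 28)² = ((3 - 12) + 28)² = (-9 + 28)² = 19² = 361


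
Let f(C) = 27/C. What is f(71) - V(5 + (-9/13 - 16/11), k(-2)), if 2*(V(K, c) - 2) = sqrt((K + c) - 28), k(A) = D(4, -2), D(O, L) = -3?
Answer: -115/71 - 5*I*sqrt(23023)/286 ≈ -1.6197 - 2.6527*I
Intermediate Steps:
k(A) = -3
V(K, c) = 2 + sqrt(-28 + K + c)/2 (V(K, c) = 2 + sqrt((K + c) - 28)/2 = 2 + sqrt(-28 + K + c)/2)
f(71) - V(5 + (-9/13 - 16/11), k(-2)) = 27/71 - (2 + sqrt(-28 + (5 + (-9/13 - 16/11)) - 3)/2) = 27/71 - (2 + sqrt(-28 + (5 - 307/143) - 3)/2) = 27/71 - (2 + sqrt(-28 + 408/143 - 3)/2) = 27/71 - (2 + sqrt(-4025/143)/2) = 27/71 - (2 + (5*I*sqrt(23023)/143)/2) = 27/71 - (2 + 5*I*sqrt(23023)/286) = 27/71 + (-2 - 5*I*sqrt(23023)/286) = -115/71 - 5*I*sqrt(23023)/286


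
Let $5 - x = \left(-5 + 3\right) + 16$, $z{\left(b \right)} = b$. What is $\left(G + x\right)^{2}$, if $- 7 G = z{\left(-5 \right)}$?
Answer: $\frac{3364}{49} \approx 68.653$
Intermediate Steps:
$G = \frac{5}{7}$ ($G = \left(- \frac{1}{7}\right) \left(-5\right) = \frac{5}{7} \approx 0.71429$)
$x = -9$ ($x = 5 - \left(\left(-5 + 3\right) + 16\right) = 5 - \left(-2 + 16\right) = 5 - 14 = -9$)
$\left(G + x\right)^{2} = \left(\frac{5}{7} - 9\right)^{2} = \left(- \frac{58}{7}\right)^{2} = \frac{3364}{49}$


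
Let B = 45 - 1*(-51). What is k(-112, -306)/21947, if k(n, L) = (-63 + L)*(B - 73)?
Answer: -8487/21947 ≈ -0.38670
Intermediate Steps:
B = 96 (B = 45 + 51 = 96)
k(n, L) = -1449 + 23*L (k(n, L) = (-63 + L)*(96 - 73) = (-63 + L)*23 = -1449 + 23*L)
k(-112, -306)/21947 = (-1449 + 23*(-306))/21947 = (-1449 - 7038)*(1/21947) = -8487*1/21947 = -8487/21947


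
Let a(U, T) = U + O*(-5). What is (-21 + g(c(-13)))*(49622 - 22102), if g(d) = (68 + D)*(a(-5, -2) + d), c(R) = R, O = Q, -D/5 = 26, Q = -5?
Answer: -12521600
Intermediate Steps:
D = -130 (D = -5*26 = -130)
O = -5
a(U, T) = 25 + U (a(U, T) = U - 5*(-5) = U + 25 = 25 + U)
g(d) = -1240 - 62*d (g(d) = (68 - 130)*((25 - 5) + d) = -62*(20 + d) = -1240 - 62*d)
(-21 + g(c(-13)))*(49622 - 22102) = (-21 + (-1240 - 62*(-13)))*(49622 - 22102) = (-21 + (-1240 + 806))*27520 = (-21 - 434)*27520 = -455*27520 = -12521600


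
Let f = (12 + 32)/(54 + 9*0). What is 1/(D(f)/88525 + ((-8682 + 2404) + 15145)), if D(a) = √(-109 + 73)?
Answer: 69487802766875/616148347133880661 - 531150*I/616148347133880661 ≈ 0.00011278 - 8.6205e-13*I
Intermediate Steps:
f = 22/27 (f = 44/(54 + 0) = 44/54 = 44*(1/54) = 22/27 ≈ 0.81481)
D(a) = 6*I (D(a) = √(-36) = 6*I)
1/(D(f)/88525 + ((-8682 + 2404) + 15145)) = 1/((6*I)/88525 + ((-8682 + 2404) + 15145)) = 1/((6*I)*(1/88525) + (-6278 + 15145)) = 1/(6*I/88525 + 8867) = 1/(8867 + 6*I/88525) = 7836675625*(8867 - 6*I/88525)/616148347133880661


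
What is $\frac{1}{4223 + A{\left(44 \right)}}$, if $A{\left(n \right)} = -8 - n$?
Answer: $\frac{1}{4171} \approx 0.00023975$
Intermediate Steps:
$\frac{1}{4223 + A{\left(44 \right)}} = \frac{1}{4223 - 52} = \frac{1}{4171}$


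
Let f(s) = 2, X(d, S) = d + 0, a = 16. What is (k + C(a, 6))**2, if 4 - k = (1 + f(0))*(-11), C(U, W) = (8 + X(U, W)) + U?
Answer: 5929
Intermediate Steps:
X(d, S) = d
C(U, W) = 8 + 2*U (C(U, W) = (8 + U) + U = 8 + 2*U)
k = 37 (k = 4 - (1 + 2)*(-11) = 4 - 3*(-11) = 4 - 1*(-33) = 4 + 33 = 37)
(k + C(a, 6))**2 = (37 + (8 + 2*16))**2 = (37 + (8 + 32))**2 = (37 + 40)**2 = 77**2 = 5929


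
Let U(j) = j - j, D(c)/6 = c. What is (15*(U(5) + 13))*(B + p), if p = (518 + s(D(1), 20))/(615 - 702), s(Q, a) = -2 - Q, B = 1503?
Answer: 8466315/29 ≈ 2.9194e+5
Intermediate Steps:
D(c) = 6*c
U(j) = 0
p = -170/29 (p = (518 + (-2 - 6))/(615 - 702) = (518 + (-2 - 1*6))/(-87) = (518 + (-2 - 6))*(-1/87) = (518 - 8)*(-1/87) = 510*(-1/87) = -170/29 ≈ -5.8621)
(15*(U(5) + 13))*(B + p) = (15*(0 + 13))*(1503 - 170/29) = (15*13)*(43417/29) = 195*(43417/29) = 8466315/29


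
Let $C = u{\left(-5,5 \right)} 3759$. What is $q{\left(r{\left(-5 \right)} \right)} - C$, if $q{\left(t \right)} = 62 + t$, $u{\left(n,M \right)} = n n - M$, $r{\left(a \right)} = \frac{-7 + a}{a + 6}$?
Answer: $-75130$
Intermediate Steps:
$r{\left(a \right)} = \frac{-7 + a}{6 + a}$
$u{\left(n,M \right)} = n^{2} - M$
$C = 75180$ ($C = \left(\left(-5\right)^{2} - 5\right) 3759 = \left(25 - 5\right) 3759 = 20 \cdot 3759 = 75180$)
$q{\left(r{\left(-5 \right)} \right)} - C = \left(62 + \frac{-7 - 5}{6 - 5}\right) - 75180 = \left(62 + 1^{-1} \left(-12\right)\right) - 75180 = \left(62 + 1 \left(-12\right)\right) - 75180 = \left(62 - 12\right) - 75180 = 50 - 75180 = -75130$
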